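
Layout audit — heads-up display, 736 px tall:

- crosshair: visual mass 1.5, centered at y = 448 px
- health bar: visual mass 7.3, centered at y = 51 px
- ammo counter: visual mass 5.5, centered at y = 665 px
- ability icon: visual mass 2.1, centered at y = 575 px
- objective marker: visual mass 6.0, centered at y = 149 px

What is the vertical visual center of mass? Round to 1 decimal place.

Total weight = 1.5 + 7.3 + 5.5 + 2.1 + 6.0 = 22.4.
Σw·y = 1.5·448 + 7.3·51 + 5.5·665 + 2.1·575 + 6.0·149 = 6803.3, so ȳ = 6803.3/22.4 ≈ 303.72.

y ≈ 303.7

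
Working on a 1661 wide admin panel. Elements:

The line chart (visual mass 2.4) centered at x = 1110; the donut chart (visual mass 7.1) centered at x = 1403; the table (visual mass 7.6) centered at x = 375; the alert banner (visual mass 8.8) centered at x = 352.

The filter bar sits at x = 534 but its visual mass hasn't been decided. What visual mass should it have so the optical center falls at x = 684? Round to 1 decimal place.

Known weights sum to 2.4 + 7.1 + 7.6 + 8.8 = 25.9; their moment is 2.4·1110 + 7.1·1403 + 7.6·375 + 8.8·352 = 18572.9.
For the centroid to hit 684: (18572.9 + w·534) / (25.9 + w) = 684.
So w = (684·25.9 − 18572.9)/(534 − 684) = -857.3/-150 ≈ 5.72.

w ≈ 5.7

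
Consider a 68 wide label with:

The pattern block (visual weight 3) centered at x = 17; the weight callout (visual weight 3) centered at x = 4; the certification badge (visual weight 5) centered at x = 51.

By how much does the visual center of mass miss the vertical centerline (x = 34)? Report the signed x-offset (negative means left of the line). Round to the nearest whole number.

Weights sum to 3 + 3 + 5 = 11.
x-moment: 3·17 + 3·4 + 5·51 = 318; centroid 318/11 ≈ 28.91.
Against x = 34, that's 28.91 − 34 = -5.09.

≈ -5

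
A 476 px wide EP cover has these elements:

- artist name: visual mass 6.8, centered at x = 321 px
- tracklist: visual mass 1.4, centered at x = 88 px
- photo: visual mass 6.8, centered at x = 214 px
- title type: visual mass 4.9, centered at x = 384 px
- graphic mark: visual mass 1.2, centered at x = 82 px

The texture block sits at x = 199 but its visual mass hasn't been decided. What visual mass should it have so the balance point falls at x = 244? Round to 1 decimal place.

Fixed elements: Σw = 6.8 + 1.4 + 6.8 + 4.9 + 1.2 = 21.1, Σw·x = 6.8·321 + 1.4·88 + 6.8·214 + 4.9·384 + 1.2·82 = 5741.2.
Set Σw·x/Σw = 244: (5741.2 + 199w) = 244·(21.1 + w).
Solving: w = (244·21.1 − 5741.2) / (199 − 244) = -592.8 / -45 ≈ 13.17.

w ≈ 13.2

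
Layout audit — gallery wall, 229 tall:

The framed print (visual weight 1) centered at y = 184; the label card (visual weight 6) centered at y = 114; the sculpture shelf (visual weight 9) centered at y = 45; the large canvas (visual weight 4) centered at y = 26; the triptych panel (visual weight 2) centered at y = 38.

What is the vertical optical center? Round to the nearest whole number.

Weights sum to 1 + 6 + 9 + 4 + 2 = 22.
Σw·y = 1·184 + 6·114 + 9·45 + 4·26 + 2·38 = 1453, so ȳ = 1453/22 ≈ 66.05.

y ≈ 66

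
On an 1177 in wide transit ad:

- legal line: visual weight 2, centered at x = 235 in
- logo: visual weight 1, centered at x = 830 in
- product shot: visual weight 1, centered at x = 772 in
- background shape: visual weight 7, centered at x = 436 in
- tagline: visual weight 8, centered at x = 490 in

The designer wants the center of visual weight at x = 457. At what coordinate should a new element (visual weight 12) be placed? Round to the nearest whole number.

After adding the new element, total weight = 2 + 1 + 1 + 7 + 8 + 12 = 31.
Along x: (9044 + 12·x) / 31 = 457 (existing moment 2·235 + 1·830 + 1·772 + 7·436 + 8·490 = 9044) ⇒ x = (14167 − 9044) / 12 ≈ 426.92.

x ≈ 427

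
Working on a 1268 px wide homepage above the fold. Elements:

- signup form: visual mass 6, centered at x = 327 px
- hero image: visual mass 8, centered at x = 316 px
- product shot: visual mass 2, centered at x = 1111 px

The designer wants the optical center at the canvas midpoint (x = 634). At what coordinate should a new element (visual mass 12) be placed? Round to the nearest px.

x ≈ 920

New total weight: (6 + 8 + 2) + 12 = 28.
x: target moment 28×634 = 17752; current 6·327 + 8·316 + 2·1111 = 6712; the new element supplies 11040, so x = 11040/12 ≈ 920.00.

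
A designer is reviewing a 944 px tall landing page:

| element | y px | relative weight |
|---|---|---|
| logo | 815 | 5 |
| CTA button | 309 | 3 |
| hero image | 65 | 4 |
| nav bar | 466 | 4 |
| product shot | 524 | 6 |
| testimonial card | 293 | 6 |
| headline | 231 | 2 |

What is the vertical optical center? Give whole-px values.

y ≈ 416

Weights sum to 5 + 3 + 4 + 4 + 6 + 6 + 2 = 30.
y-moment: 5·815 + 3·309 + 4·65 + 4·466 + 6·524 + 6·293 + 2·231 = 12490; centroid 12490/30 ≈ 416.33.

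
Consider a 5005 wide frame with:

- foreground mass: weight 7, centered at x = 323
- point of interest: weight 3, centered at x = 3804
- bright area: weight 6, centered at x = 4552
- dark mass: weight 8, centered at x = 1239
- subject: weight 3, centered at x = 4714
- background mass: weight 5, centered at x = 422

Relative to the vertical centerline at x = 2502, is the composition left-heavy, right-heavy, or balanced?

left-heavy

Σw = 7 + 3 + 6 + 8 + 3 + 5 = 32.
x: moment 67149 / weight 32 ≈ 2098.41
2098.4 vs midline 2502 → left-heavy.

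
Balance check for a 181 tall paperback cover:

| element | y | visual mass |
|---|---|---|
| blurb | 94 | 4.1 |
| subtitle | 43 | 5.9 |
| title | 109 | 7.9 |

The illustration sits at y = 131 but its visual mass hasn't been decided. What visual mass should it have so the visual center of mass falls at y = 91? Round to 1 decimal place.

w ≈ 3.2

Existing Σw = 17.9 (4.1 + 5.9 + 7.9); existing moment 4.1·94 + 5.9·43 + 7.9·109 = 1500.2.
For the centroid to hit 91: (1500.2 + w·131) / (17.9 + w) = 91.
So w = (91·17.9 − 1500.2)/(131 − 91) = 128.7/40 ≈ 3.22.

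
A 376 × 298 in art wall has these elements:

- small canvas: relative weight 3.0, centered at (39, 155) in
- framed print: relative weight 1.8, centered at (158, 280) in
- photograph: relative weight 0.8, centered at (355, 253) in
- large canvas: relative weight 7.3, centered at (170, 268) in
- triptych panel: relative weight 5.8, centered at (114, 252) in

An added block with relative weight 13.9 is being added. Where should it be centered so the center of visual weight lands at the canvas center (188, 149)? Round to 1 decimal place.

With the added block, Σw becomes 3.0 + 1.8 + 0.8 + 7.3 + 5.8 + 13.9 = 32.6.
x: target moment 32.6×188 = 6128.8; current 3.0·39 + 1.8·158 + 0.8·355 + 7.3·170 + 5.8·114 = 2587.6; the added block supplies 3541.2, so x = 3541.2/13.9 ≈ 254.76.
y: target moment 32.6×149 = 4857.4; current 3.0·155 + 1.8·280 + 0.8·253 + 7.3·268 + 5.8·252 = 4589.4; the added block supplies 268.0, so y = 268.0/13.9 ≈ 19.28.

(254.8, 19.3)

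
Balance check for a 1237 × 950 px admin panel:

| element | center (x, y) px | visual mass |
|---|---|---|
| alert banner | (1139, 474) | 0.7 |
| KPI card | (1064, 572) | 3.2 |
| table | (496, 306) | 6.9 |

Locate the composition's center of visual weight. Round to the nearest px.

Σw = 0.7 + 3.2 + 6.9 = 10.8.
Σw·x = 0.7·1139 + 3.2·1064 + 6.9·496 = 7624.5, so x̄ = 7624.5/10.8 ≈ 705.97.
Σw·y = 0.7·474 + 3.2·572 + 6.9·306 = 4273.6, so ȳ = 4273.6/10.8 ≈ 395.70.

(706, 396)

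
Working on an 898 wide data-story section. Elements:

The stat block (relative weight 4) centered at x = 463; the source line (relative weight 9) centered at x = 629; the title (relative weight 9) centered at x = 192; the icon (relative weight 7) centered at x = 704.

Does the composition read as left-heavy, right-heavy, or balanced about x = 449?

right-heavy

Total weight = 4 + 9 + 9 + 7 = 29.
Σw·x = 4·463 + 9·629 + 9·192 + 7·704 = 14169, so x̄ = 14169/29 ≈ 488.59.
488.6 lies right of the midline 449, so the layout is right-heavy.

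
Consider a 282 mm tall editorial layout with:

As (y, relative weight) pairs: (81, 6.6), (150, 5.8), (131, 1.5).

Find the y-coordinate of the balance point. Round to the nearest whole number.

y ≈ 115

Total weight = 6.6 + 5.8 + 1.5 = 13.9.
y: (6.6·81 + 5.8·150 + 1.5·131) / 13.9 = 1601.1 / 13.9 ≈ 115.19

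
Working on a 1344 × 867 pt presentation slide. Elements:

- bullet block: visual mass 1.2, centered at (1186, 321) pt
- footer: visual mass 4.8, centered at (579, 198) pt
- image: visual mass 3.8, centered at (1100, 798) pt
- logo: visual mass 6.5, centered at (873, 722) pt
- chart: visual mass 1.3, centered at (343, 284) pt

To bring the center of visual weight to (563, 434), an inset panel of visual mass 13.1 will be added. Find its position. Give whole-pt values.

After adding the inset panel, total weight = 1.2 + 4.8 + 3.8 + 6.5 + 1.3 + 13.1 = 30.7.
Along x: (14502.8 + 13.1·x) / 30.7 = 563 (existing moment 1.2·1186 + 4.8·579 + 3.8·1100 + 6.5·873 + 1.3·343 = 14502.8) ⇒ x = (17284.1 − 14502.8) / 13.1 ≈ 212.31.
Along y: (9430.2 + 13.1·y) / 30.7 = 434 (existing moment 1.2·321 + 4.8·198 + 3.8·798 + 6.5·722 + 1.3·284 = 9430.2) ⇒ y = (13323.8 − 9430.2) / 13.1 ≈ 297.22.

(212, 297)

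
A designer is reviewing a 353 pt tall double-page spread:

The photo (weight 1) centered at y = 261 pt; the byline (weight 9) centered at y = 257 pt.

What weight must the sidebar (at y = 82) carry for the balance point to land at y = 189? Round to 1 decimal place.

w ≈ 6.4

Existing Σw = 10 (1 + 9); existing moment 1·261 + 9·257 = 2574.
Set Σw·y/Σw = 189: (2574 + 82w) = 189·(10 + w).
So w = (189·10 − 2574)/(82 − 189) = -684/-107 ≈ 6.39.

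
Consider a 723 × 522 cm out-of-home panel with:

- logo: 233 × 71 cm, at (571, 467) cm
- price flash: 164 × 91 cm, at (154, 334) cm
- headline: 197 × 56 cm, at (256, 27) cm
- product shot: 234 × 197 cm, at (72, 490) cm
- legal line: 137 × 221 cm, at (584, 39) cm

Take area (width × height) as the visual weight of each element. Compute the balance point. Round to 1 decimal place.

(299.2, 309.4)

Areas: logo 233·71 = 16543, price flash 164·91 = 14924, headline 197·56 = 11032, product shot 234·197 = 46098, legal line 137·221 = 30277. Total weight = 118874.
x-moment: 16543·571 + 14924·154 + 11032·256 + 46098·72 + 30277·584 = 35569365; centroid 35569365/118874 ≈ 299.22.
y-moment: 16543·467 + 14924·334 + 11032·27 + 46098·490 + 30277·39 = 36776884; centroid 36776884/118874 ≈ 309.38.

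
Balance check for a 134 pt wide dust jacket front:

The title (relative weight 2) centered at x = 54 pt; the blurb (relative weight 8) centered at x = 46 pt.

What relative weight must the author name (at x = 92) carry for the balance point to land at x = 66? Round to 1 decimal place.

w ≈ 7.1

Known weights sum to 2 + 8 = 10; their moment is 2·54 + 8·46 = 476.
Balance at x = 66 requires (476 + w·92) / (10 + w) = 66.
Solving: w = (66·10 − 476) / (92 − 66) = 184 / 26 ≈ 7.08.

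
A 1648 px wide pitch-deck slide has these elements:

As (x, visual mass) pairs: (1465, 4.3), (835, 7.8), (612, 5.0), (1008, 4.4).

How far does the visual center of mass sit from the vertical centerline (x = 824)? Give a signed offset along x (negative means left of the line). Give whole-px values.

Total weight = 4.3 + 7.8 + 5.0 + 4.4 = 21.5.
x-moment: 4.3·1465 + 7.8·835 + 5.0·612 + 4.4·1008 = 20307.7; centroid 20307.7/21.5 ≈ 944.54.
Difference: 944.54 − 824 ≈ 120.54.

≈ 121 px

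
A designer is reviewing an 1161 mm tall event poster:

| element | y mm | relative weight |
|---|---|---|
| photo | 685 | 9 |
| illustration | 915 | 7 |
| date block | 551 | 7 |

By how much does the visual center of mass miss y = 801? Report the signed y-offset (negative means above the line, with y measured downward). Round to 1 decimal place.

≈ -86.8 mm

Weights sum to 9 + 7 + 7 = 23.
y-moment: 9·685 + 7·915 + 7·551 = 16427; centroid 16427/23 ≈ 714.22.
Offset from y = 801: 714.22 − 801 ≈ -86.78.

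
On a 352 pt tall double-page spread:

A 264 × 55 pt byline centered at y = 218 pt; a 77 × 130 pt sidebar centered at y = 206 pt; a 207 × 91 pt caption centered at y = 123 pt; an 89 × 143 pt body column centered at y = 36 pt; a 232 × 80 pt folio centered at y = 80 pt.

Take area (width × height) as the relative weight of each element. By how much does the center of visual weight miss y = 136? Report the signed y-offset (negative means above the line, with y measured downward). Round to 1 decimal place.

Areas → weights: byline 264·55 = 14520, sidebar 77·130 = 10010, caption 207·91 = 18837, body column 89·143 = 12727, folio 232·80 = 18560; Σw = 74654.
Σw·y = 14520·218 + 10010·206 + 18837·123 + 12727·36 + 18560·80 = 9487343, so ȳ = 9487343/74654 ≈ 127.08.
Offset from y = 136: 127.08 − 136 ≈ -8.92.

≈ -8.9 pt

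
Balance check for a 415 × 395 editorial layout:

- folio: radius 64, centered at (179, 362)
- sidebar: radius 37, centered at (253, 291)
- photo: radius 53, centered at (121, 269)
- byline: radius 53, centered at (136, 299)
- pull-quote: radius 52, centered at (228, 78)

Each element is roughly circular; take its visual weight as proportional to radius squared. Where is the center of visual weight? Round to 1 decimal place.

r² weights: folio 64² = 4096, sidebar 37² = 1369, photo 53² = 2809, byline 53² = 2809, pull-quote 52² = 2704. Total = 13787.
x-moment: 4096·179 + 1369·253 + 2809·121 + 2809·136 + 2704·228 = 2417966; centroid 2417966/13787 ≈ 175.38.
y-moment: 4096·362 + 1369·291 + 2809·269 + 2809·299 + 2704·78 = 3687555; centroid 3687555/13787 ≈ 267.47.

(175.4, 267.5)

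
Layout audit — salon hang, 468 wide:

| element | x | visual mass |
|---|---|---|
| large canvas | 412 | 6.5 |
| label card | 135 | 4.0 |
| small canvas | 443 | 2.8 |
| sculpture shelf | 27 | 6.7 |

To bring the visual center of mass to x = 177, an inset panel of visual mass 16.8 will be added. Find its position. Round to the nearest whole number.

With the inset panel, Σw becomes 6.5 + 4.0 + 2.8 + 6.7 + 16.8 = 36.8.
x: need Σw·x = 36.8·177 = 6513.6. Existing = 6.5·412 + 4.0·135 + 2.8·443 + 6.7·27 = 4639.3. Remainder 1874.3 / 16.8 ≈ 111.57.

x ≈ 112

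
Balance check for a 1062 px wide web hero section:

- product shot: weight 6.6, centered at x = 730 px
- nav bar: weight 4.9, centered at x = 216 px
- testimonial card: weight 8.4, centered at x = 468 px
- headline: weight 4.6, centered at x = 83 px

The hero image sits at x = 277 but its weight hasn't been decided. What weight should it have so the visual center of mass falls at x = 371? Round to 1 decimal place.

w ≈ 11.7

Existing Σw = 24.5 (6.6 + 4.9 + 8.4 + 4.6); existing moment 6.6·730 + 4.9·216 + 8.4·468 + 4.6·83 = 10189.4.
Set Σw·x/Σw = 371: (10189.4 + 277w) = 371·(24.5 + w).
So w = (371·24.5 − 10189.4)/(277 − 371) = -1099.9/-94 ≈ 11.70.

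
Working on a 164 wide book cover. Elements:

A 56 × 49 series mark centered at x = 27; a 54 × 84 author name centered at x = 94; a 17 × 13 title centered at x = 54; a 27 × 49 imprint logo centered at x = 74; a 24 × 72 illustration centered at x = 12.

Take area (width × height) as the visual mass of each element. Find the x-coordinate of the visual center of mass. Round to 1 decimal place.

x ≈ 59.8

Taking area as weight: series mark 56·49 = 2744, author name 54·84 = 4536, title 17·13 = 221, imprint logo 27·49 = 1323, illustration 24·72 = 1728. Sum 10552.
x-moment: 2744·27 + 4536·94 + 221·54 + 1323·74 + 1728·12 = 631044; centroid 631044/10552 ≈ 59.80.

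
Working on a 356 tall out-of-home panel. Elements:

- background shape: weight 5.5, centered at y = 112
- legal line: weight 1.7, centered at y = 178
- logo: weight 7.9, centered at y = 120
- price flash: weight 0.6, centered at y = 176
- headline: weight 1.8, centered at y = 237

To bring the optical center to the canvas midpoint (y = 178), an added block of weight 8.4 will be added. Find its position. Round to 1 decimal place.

y ≈ 263.3

New total weight: (5.5 + 1.7 + 7.9 + 0.6 + 1.8) + 8.4 = 25.9.
Along y: (2398.8 + 8.4·y) / 25.9 = 178 (existing moment 5.5·112 + 1.7·178 + 7.9·120 + 0.6·176 + 1.8·237 = 2398.8) ⇒ y = (4610.2 − 2398.8) / 8.4 ≈ 263.26.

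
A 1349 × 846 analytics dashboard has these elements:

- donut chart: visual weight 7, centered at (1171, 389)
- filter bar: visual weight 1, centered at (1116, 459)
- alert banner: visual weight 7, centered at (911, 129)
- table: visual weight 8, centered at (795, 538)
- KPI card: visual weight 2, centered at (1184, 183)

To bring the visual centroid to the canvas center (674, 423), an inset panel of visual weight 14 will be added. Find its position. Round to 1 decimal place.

With the inset panel, Σw becomes 7 + 1 + 7 + 8 + 2 + 14 = 39.
x: target moment 39×674 = 26286; current 7·1171 + 1·1116 + 7·911 + 8·795 + 2·1184 = 24418; the inset panel supplies 1868, so x = 1868/14 ≈ 133.43.
y: target moment 39×423 = 16497; current 7·389 + 1·459 + 7·129 + 8·538 + 2·183 = 8755; the inset panel supplies 7742, so y = 7742/14 ≈ 553.00.

(133.4, 553.0)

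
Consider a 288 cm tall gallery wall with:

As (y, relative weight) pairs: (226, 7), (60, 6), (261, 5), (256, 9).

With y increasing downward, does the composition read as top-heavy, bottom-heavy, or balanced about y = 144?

Weights sum to 7 + 6 + 5 + 9 = 27.
y: (7·226 + 6·60 + 5·261 + 9·256) / 27 = 5551 / 27 ≈ 205.59
205.6 lies below (larger y than) the midline 144, so the layout is bottom-heavy.

bottom-heavy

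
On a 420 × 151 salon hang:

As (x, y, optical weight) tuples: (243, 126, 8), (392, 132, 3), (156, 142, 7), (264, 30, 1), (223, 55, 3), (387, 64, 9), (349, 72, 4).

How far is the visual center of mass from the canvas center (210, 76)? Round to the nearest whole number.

Total weight = 8 + 3 + 7 + 1 + 3 + 9 + 4 = 35.
x-moment: 8·243 + 3·392 + 7·156 + 1·264 + 3·223 + 9·387 + 4·349 = 10024; centroid 10024/35 ≈ 286.40.
y-moment: 8·126 + 3·132 + 7·142 + 1·30 + 3·55 + 9·64 + 4·72 = 3457; centroid 3457/35 ≈ 98.77.
Offset from (210, 76): Δx ≈ 76.40, Δy ≈ 22.77; distance = √(Δx² + Δy²) ≈ 79.72.

≈ 80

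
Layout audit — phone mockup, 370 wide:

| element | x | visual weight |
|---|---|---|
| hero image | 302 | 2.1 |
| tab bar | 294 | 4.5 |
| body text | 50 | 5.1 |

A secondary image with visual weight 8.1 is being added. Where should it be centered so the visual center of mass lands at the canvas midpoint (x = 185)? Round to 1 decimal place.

After adding the secondary image, total weight = 2.1 + 4.5 + 5.1 + 8.1 = 19.8.
x: target moment 19.8×185 = 3663.0; current 2.1·302 + 4.5·294 + 5.1·50 = 2212.2; the secondary image supplies 1450.8, so x = 1450.8/8.1 ≈ 179.11.

x ≈ 179.1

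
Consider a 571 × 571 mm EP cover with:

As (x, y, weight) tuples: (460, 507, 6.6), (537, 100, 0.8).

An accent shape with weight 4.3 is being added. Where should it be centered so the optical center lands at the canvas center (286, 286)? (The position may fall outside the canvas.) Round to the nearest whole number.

(-28, -19)

With the accent shape, Σw becomes 6.6 + 0.8 + 4.3 = 11.7.
Along x: (3465.6 + 4.3·x) / 11.7 = 286 (existing moment 6.6·460 + 0.8·537 = 3465.6) ⇒ x = (3346.2 − 3465.6) / 4.3 ≈ -27.77.
Along y: (3426.2 + 4.3·y) / 11.7 = 286 (existing moment 6.6·507 + 0.8·100 = 3426.2) ⇒ y = (3346.2 − 3426.2) / 4.3 ≈ -18.60.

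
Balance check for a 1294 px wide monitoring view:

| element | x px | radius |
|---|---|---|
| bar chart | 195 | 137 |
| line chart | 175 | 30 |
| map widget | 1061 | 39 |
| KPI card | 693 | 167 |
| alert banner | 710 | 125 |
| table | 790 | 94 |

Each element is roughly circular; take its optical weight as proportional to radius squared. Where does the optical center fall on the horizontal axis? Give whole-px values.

r² weights: bar chart 137² = 18769, line chart 30² = 900, map widget 39² = 1521, KPI card 167² = 27889, alert banner 125² = 15625, table 94² = 8836. Total = 73540.
Σw·x = 18769·195 + 900·175 + 1521·1061 + 27889·693 + 15625·710 + 8836·790 = 42832503, so x̄ = 42832503/73540 ≈ 582.44.

x ≈ 582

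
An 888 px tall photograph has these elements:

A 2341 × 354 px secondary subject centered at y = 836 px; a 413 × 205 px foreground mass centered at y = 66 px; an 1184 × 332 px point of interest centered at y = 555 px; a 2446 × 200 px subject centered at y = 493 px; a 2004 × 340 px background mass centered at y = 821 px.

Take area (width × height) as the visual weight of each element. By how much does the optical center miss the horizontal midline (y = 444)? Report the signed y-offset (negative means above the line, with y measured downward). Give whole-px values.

Areas: secondary subject 2341·354 = 828714, foreground mass 413·205 = 84665, point of interest 1184·332 = 393088, subject 2446·200 = 489200, background mass 2004·340 = 681360. Total weight = 2477027.
y: (828714·836 + 84665·66 + 393088·555 + 489200·493 + 681360·821) / 2477027 = 1717128794 / 2477027 ≈ 693.22
Difference: 693.22 − 444 ≈ 249.22.

≈ 249 px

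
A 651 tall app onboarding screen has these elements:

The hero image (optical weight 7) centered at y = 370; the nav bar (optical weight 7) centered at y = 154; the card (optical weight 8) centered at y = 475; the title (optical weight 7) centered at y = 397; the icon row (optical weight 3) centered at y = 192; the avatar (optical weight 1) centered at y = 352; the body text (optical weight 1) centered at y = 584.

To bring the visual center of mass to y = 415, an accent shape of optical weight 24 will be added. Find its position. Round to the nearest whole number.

New total weight: (7 + 7 + 8 + 7 + 3 + 1 + 1) + 24 = 58.
Along y: (11759 + 24·y) / 58 = 415 (existing moment 7·370 + 7·154 + 8·475 + 7·397 + 3·192 + 1·352 + 1·584 = 11759) ⇒ y = (24070 − 11759) / 24 ≈ 512.96.

y ≈ 513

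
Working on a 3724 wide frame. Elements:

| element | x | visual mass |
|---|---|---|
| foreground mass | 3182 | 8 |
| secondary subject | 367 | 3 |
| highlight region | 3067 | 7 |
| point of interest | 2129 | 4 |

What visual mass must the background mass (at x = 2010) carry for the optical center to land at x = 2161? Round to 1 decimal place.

w ≈ 59.6

Existing Σw = 22 (8 + 3 + 7 + 4); existing moment 8·3182 + 3·367 + 7·3067 + 4·2129 = 56542.
Set Σw·x/Σw = 2161: (56542 + 2010w) = 2161·(22 + w).
Rearranging, w·(2010 − 2161) = 2161·22 − 56542 = -9000, so w ≈ -9000/-151 = 59.60.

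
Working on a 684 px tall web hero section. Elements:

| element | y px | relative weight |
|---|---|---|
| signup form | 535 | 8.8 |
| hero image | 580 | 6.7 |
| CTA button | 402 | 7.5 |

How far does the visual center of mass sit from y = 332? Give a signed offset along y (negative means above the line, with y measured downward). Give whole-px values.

≈ 173 px

Σw = 8.8 + 6.7 + 7.5 = 23.0.
y: (8.8·535 + 6.7·580 + 7.5·402) / 23.0 = 11609.0 / 23.0 ≈ 504.74
Against y = 332, that's 504.74 − 332 = 172.74.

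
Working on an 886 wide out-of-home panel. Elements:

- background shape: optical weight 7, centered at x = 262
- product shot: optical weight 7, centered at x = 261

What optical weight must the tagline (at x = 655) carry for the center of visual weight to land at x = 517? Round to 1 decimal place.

Known weights sum to 7 + 7 = 14; their moment is 7·262 + 7·261 = 3661.
For the centroid to hit 517: (3661 + w·655) / (14 + w) = 517.
Solving: w = (517·14 − 3661) / (655 − 517) = 3577 / 138 ≈ 25.92.

w ≈ 25.9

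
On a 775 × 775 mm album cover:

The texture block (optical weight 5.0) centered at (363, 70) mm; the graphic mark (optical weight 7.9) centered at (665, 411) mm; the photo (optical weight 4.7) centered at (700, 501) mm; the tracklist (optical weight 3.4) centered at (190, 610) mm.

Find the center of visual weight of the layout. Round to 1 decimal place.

Weights sum to 5.0 + 7.9 + 4.7 + 3.4 = 21.0.
x: (5.0·363 + 7.9·665 + 4.7·700 + 3.4·190) / 21.0 = 11004.5 / 21.0 ≈ 524.02
y: (5.0·70 + 7.9·411 + 4.7·501 + 3.4·610) / 21.0 = 8025.6 / 21.0 ≈ 382.17

(524.0, 382.2)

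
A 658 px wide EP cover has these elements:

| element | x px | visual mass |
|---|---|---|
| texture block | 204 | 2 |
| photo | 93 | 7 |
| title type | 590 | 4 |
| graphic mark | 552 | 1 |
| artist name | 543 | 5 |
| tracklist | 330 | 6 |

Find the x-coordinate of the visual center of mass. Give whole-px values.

x ≈ 347

Weights sum to 2 + 7 + 4 + 1 + 5 + 6 = 25.
x: (2·204 + 7·93 + 4·590 + 1·552 + 5·543 + 6·330) / 25 = 8666 / 25 ≈ 346.64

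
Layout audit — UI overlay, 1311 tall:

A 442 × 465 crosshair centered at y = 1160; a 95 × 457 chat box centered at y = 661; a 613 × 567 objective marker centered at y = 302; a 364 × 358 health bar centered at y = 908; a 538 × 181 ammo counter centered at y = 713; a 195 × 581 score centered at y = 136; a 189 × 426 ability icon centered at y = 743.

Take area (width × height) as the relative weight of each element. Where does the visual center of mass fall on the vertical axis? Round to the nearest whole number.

Areas → weights: crosshair 442·465 = 205530, chat box 95·457 = 43415, objective marker 613·567 = 347571, health bar 364·358 = 130312, ammo counter 538·181 = 97378, score 195·581 = 113295, ability icon 189·426 = 80514; Σw = 1018015.
y-moment: 205530·1160 + 43415·661 + 347571·302 + 130312·908 + 97378·713 + 113295·136 + 80514·743 = 635062389; centroid 635062389/1018015 ≈ 623.82.

y ≈ 624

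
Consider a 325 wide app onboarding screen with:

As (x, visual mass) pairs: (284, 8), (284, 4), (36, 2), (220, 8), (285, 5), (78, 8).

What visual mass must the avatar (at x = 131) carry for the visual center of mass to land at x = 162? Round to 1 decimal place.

Fixed elements: Σw = 8 + 4 + 2 + 8 + 5 + 8 = 35, Σw·x = 8·284 + 4·284 + 2·36 + 8·220 + 5·285 + 8·78 = 7289.
For the centroid to hit 162: (7289 + w·131) / (35 + w) = 162.
Rearranging, w·(131 − 162) = 162·35 − 7289 = -1619, so w ≈ -1619/-31 = 52.23.

w ≈ 52.2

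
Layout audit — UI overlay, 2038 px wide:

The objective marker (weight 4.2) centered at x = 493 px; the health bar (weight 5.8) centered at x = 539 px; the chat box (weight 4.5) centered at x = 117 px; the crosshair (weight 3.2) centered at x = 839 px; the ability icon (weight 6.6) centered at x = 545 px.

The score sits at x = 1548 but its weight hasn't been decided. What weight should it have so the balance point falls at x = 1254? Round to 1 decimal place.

Fixed elements: Σw = 4.2 + 5.8 + 4.5 + 3.2 + 6.6 = 24.3, Σw·x = 4.2·493 + 5.8·539 + 4.5·117 + 3.2·839 + 6.6·545 = 12005.1.
Balance at x = 1254 requires (12005.1 + w·1548) / (24.3 + w) = 1254.
Solving: w = (1254·24.3 − 12005.1) / (1548 − 1254) = 18467.1 / 294 ≈ 62.81.

w ≈ 62.8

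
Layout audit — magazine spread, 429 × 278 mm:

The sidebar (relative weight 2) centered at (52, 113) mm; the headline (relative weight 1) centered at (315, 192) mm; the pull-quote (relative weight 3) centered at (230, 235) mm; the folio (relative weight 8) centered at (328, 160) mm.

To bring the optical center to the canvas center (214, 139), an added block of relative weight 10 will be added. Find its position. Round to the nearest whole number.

(140, 93)

With the added block, Σw becomes 2 + 1 + 3 + 8 + 10 = 24.
x: need Σw·x = 24·214 = 5136. Existing = 2·52 + 1·315 + 3·230 + 8·328 = 3733. Remainder 1403 / 10 ≈ 140.30.
y: need Σw·y = 24·139 = 3336. Existing = 2·113 + 1·192 + 3·235 + 8·160 = 2403. Remainder 933 / 10 ≈ 93.30.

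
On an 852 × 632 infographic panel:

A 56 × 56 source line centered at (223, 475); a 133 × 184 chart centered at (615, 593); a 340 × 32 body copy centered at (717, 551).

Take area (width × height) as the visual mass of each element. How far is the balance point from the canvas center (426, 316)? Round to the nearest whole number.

Taking area as weight: source line 56·56 = 3136, chart 133·184 = 24472, body copy 340·32 = 10880. Sum 38488.
x-moment: 3136·223 + 24472·615 + 10880·717 = 23550568; centroid 23550568/38488 ≈ 611.89.
y-moment: 3136·475 + 24472·593 + 10880·551 = 21996376; centroid 21996376/38488 ≈ 571.51.
Offset from (426, 316): Δx ≈ 185.89, Δy ≈ 255.51; distance = √(Δx² + Δy²) ≈ 315.98.

≈ 316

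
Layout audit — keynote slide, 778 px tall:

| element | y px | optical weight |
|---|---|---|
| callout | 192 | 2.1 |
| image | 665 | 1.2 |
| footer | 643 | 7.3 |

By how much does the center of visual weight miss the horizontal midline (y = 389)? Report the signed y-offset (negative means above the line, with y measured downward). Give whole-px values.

Total weight = 2.1 + 1.2 + 7.3 = 10.6.
y: (2.1·192 + 1.2·665 + 7.3·643) / 10.6 = 5895.1 / 10.6 ≈ 556.14
Offset from y = 389: 556.14 − 389 ≈ 167.14.

≈ 167 px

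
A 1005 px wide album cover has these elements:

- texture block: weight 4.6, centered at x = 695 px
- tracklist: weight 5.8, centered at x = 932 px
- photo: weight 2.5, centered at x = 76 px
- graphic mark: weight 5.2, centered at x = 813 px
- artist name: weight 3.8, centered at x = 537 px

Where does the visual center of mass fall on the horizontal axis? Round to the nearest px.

x ≈ 688

Weights sum to 4.6 + 5.8 + 2.5 + 5.2 + 3.8 = 21.9.
x-moment: 4.6·695 + 5.8·932 + 2.5·76 + 5.2·813 + 3.8·537 = 15060.8; centroid 15060.8/21.9 ≈ 687.71.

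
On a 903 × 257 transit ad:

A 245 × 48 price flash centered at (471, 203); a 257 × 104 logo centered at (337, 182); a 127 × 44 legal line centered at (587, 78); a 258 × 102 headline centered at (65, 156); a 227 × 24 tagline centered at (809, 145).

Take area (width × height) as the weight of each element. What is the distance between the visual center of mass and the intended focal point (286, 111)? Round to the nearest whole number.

≈ 62

Taking area as weight: price flash 245·48 = 11760, logo 257·104 = 26728, legal line 127·44 = 5588, headline 258·102 = 26316, tagline 227·24 = 5448. Sum 75840.
x-moment: 11760·471 + 26728·337 + 5588·587 + 26316·65 + 5448·809 = 23944424; centroid 23944424/75840 ≈ 315.72.
y-moment: 11760·203 + 26728·182 + 5588·78 + 26316·156 + 5448·145 = 12582896; centroid 12582896/75840 ≈ 165.91.
Relative to (286, 111): Δ = (29.72, 54.91); |Δ| = √(29.72² + 54.91²) ≈ 62.44.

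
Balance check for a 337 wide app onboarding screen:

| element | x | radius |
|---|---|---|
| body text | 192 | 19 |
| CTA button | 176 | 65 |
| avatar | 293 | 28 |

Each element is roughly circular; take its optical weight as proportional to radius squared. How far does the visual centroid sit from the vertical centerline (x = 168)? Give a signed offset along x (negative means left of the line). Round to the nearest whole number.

Weights ∝ r²: body text 19² = 361, CTA button 65² = 4225, avatar 28² = 784; Σw = 5370.
x: (361·192 + 4225·176 + 784·293) / 5370 = 1042624 / 5370 ≈ 194.16
Against x = 168, that's 194.16 − 168 = 26.16.

≈ 26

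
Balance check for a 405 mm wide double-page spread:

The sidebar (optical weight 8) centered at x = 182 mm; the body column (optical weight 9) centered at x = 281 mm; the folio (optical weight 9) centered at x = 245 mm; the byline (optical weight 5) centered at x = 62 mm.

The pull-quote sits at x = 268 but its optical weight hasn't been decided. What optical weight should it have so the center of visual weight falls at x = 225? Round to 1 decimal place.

Fixed elements: Σw = 8 + 9 + 9 + 5 = 31, Σw·x = 8·182 + 9·281 + 9·245 + 5·62 = 6500.
Set Σw·x/Σw = 225: (6500 + 268w) = 225·(31 + w).
Rearranging, w·(268 − 225) = 225·31 − 6500 = 475, so w ≈ 475/43 = 11.05.

w ≈ 11.0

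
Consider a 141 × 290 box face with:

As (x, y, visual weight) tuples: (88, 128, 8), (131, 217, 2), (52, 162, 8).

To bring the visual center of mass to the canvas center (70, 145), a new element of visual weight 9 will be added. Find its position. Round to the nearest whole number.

New total weight: (8 + 2 + 8) + 9 = 27.
x: need Σw·x = 27·70 = 1890. Existing = 8·88 + 2·131 + 8·52 = 1382. Remainder 508 / 9 ≈ 56.44.
y: need Σw·y = 27·145 = 3915. Existing = 8·128 + 2·217 + 8·162 = 2754. Remainder 1161 / 9 ≈ 129.00.

(56, 129)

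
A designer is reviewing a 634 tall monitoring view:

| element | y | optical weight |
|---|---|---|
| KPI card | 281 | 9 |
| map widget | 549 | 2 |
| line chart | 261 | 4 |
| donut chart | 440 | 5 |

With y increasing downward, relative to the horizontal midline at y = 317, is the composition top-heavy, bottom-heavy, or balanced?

bottom-heavy

Total weight = 9 + 2 + 4 + 5 = 20.
y-moment: 9·281 + 2·549 + 4·261 + 5·440 = 6871; centroid 6871/20 ≈ 343.55.
Since 343.6 is below (larger y than) 317, the composition reads bottom-heavy.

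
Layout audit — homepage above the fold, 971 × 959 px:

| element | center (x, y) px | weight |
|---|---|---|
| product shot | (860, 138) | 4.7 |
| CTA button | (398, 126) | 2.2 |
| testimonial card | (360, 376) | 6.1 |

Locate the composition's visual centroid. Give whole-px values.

(547, 248)

Total weight = 4.7 + 2.2 + 6.1 = 13.0.
x-moment: 4.7·860 + 2.2·398 + 6.1·360 = 7113.6; centroid 7113.6/13.0 ≈ 547.20.
y-moment: 4.7·138 + 2.2·126 + 6.1·376 = 3219.4; centroid 3219.4/13.0 ≈ 247.65.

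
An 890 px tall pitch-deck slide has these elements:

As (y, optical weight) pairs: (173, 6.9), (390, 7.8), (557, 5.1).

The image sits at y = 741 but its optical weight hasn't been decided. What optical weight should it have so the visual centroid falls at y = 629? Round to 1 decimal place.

Existing Σw = 19.8 (6.9 + 7.8 + 5.1); existing moment 6.9·173 + 7.8·390 + 5.1·557 = 7076.4.
For the centroid to hit 629: (7076.4 + w·741) / (19.8 + w) = 629.
Rearranging, w·(741 − 629) = 629·19.8 − 7076.4 = 5377.8, so w ≈ 5377.8/112 = 48.02.

w ≈ 48.0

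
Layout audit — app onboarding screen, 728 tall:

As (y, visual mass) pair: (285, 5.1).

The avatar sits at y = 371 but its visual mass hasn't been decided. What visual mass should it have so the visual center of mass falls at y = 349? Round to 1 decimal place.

w ≈ 14.8

Known: weight 5.1 with moment 5.1·285 = 1453.5.
Set Σw·y/Σw = 349: (1453.5 + 371w) = 349·(5.1 + w).
So w = (349·5.1 − 1453.5)/(371 − 349) = 326.4/22 ≈ 14.84.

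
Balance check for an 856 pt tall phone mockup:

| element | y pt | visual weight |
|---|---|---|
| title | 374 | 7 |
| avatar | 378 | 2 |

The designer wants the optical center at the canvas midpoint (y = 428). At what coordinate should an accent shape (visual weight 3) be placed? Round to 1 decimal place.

New total weight: (7 + 2) + 3 = 12.
y: target moment 12×428 = 5136; current 7·374 + 2·378 = 3374; the accent shape supplies 1762, so y = 1762/3 ≈ 587.33.

y ≈ 587.3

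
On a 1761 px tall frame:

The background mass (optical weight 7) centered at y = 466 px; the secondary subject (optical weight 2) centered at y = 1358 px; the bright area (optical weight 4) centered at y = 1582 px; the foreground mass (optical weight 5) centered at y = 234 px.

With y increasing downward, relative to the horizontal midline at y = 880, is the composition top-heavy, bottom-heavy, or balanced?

Σw = 7 + 2 + 4 + 5 = 18.
Σw·y = 7·466 + 2·1358 + 4·1582 + 5·234 = 13476, so ȳ = 13476/18 ≈ 748.67.
748.7 vs midline 880 → top-heavy.

top-heavy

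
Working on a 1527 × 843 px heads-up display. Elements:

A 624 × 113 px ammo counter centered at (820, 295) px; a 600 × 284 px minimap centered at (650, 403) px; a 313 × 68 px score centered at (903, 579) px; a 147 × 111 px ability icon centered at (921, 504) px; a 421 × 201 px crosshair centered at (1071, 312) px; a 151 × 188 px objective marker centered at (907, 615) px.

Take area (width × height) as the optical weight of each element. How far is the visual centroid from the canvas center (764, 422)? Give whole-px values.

≈ 59 px

Areas: ammo counter 624·113 = 70512, minimap 600·284 = 170400, score 313·68 = 21284, ability icon 147·111 = 16317, crosshair 421·201 = 84621, objective marker 151·188 = 28388. Total weight = 391522.
x: moment 319204256 / weight 391522 ≈ 815.29
y: moment 153879816 / weight 391522 ≈ 393.03
From (764, 422): dx = 51.29, dy = -28.97, so the distance is √(dx²+dy²) ≈ 58.91.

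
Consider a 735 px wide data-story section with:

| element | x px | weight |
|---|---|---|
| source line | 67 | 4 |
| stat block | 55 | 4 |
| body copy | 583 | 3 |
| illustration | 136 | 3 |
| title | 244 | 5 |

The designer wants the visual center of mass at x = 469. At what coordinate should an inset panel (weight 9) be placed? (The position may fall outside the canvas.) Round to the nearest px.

x ≈ 1030

After adding the inset panel, total weight = 4 + 4 + 3 + 3 + 5 + 9 = 28.
x: target moment 28×469 = 13132; current 4·67 + 4·55 + 3·583 + 3·136 + 5·244 = 3865; the inset panel supplies 9267, so x = 9267/9 ≈ 1029.67.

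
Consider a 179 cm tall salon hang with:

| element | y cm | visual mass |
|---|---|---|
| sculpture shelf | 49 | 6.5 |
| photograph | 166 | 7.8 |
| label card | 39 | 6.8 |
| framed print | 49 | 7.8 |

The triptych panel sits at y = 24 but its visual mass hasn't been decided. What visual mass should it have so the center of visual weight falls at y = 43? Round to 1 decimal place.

w ≈ 53.6

Known weights sum to 6.5 + 7.8 + 6.8 + 7.8 = 28.9; their moment is 6.5·49 + 7.8·166 + 6.8·39 + 7.8·49 = 2260.7.
Set Σw·y/Σw = 43: (2260.7 + 24w) = 43·(28.9 + w).
So w = (43·28.9 − 2260.7)/(24 − 43) = -1018.0/-19 ≈ 53.58.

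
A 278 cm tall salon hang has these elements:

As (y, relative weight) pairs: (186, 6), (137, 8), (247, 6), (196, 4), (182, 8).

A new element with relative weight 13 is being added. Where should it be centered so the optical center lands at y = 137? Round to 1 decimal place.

y ≈ 17.8

New total weight: (6 + 8 + 6 + 4 + 8) + 13 = 45.
y: target moment 45×137 = 6165; current 6·186 + 8·137 + 6·247 + 4·196 + 8·182 = 5934; the new element supplies 231, so y = 231/13 ≈ 17.77.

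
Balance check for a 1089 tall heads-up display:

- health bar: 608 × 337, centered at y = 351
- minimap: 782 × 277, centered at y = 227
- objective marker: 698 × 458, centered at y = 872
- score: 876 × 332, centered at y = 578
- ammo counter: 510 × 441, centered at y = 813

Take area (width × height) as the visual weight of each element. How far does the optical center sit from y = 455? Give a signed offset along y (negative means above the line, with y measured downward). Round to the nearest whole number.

Areas: health bar 608·337 = 204896, minimap 782·277 = 216614, objective marker 698·458 = 319684, score 876·332 = 290832, ammo counter 510·441 = 224910. Total weight = 1256936.
y-moment: 204896·351 + 216614·227 + 319684·872 + 290832·578 + 224910·813 = 750807048; centroid 750807048/1256936 ≈ 597.33.
Against y = 455, that's 597.33 − 455 = 142.33.

≈ 142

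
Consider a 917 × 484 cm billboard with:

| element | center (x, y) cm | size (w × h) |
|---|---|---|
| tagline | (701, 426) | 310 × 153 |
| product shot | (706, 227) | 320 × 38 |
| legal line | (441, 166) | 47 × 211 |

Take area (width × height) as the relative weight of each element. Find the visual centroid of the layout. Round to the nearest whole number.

Taking area as weight: tagline 310·153 = 47430, product shot 320·38 = 12160, legal line 47·211 = 9917. Sum 69507.
x: (47430·701 + 12160·706 + 9917·441) / 69507 = 46206787 / 69507 ≈ 664.78
y: (47430·426 + 12160·227 + 9917·166) / 69507 = 24611722 / 69507 ≈ 354.09

(665, 354)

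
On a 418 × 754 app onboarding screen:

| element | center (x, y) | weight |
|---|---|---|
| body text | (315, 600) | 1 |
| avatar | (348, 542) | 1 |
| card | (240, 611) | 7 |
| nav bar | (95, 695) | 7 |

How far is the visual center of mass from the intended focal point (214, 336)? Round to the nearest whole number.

Weights sum to 1 + 1 + 7 + 7 = 16.
x-moment: 1·315 + 1·348 + 7·240 + 7·95 = 3008; centroid 3008/16 ≈ 188.00.
y-moment: 1·600 + 1·542 + 7·611 + 7·695 = 10284; centroid 10284/16 ≈ 642.75.
Relative to (214, 336): Δ = (-26.00, 306.75); |Δ| = √(-26.00² + 306.75²) ≈ 307.85.

≈ 308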